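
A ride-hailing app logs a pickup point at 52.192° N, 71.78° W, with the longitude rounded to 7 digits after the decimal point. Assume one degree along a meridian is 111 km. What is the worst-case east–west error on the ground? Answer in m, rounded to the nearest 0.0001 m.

0.0034 m

Rounding to 7 decimal places leaves the longitude within ±5e-08° of the true value.
One degree of longitude at 52.192° is 111000 × cos 52.192° ≈ 111000 × 0.6130 = 68044.9 m.
East–west error: 5e-08° × 68044.9 m/° ≈ 0.00340225 m.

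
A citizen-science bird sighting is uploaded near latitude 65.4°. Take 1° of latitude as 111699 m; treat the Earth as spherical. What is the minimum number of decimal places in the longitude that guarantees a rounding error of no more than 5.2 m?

4 decimal places

At 65.4° one degree of longitude covers 111699 × cos 65.4° ≈ 111699 × 0.4163 ≈ 46498.1 m.
With N decimal places the half-ulp bound is 0.5·10⁻ᴺ°, or 0.5·10⁻ᴺ × 46498.1 m on the ground.
Setting 23249.1 × 10⁻ᴺ ≤ 5.2 gives 10ᴺ ≥ 4471, i.e. N ≥ 3.65.
At 3 places the error can reach 23.2 m, but 4 places keeps it to 2.32 m.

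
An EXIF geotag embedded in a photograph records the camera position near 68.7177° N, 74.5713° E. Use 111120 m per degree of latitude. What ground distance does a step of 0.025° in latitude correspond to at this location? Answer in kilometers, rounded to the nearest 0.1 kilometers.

0.025° × 111120 m/° = 2778 m.
That is 2778 m = 2.778 km.

2.8 kilometers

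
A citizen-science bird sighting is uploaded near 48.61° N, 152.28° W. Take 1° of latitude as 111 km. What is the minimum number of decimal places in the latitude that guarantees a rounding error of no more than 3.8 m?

One degree of latitude covers 111000 m.
With N decimal places the half-ulp bound is 0.5·10⁻ᴺ°, or 0.5·10⁻ᴺ × 111000 m on the ground.
Need 0.5 × 111000 × 10⁻ᴺ ≤ 3.8 → 10⁻ᴺ ≤ 6.847e-05, so N ≥ 4.16.
At 4 places the error can reach 5.55 m, but 5 places keeps it to 0.555 m.

5 decimal places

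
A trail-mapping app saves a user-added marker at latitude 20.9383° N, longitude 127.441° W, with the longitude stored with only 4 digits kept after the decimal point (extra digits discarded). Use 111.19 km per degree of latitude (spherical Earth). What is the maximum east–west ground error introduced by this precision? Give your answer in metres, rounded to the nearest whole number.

10 metres

Truncating at 4 decimal places can drop up to a full unit in the last place, so the longitude may be off by as much as 0.0001°.
At latitude 20.9383° a degree of longitude spans 111190 m × cos 20.9383° = 111190 × 0.9340 ≈ 103848 m.
Maximum E–W displacement: 0.0001 × 103848 = 10.3848 m.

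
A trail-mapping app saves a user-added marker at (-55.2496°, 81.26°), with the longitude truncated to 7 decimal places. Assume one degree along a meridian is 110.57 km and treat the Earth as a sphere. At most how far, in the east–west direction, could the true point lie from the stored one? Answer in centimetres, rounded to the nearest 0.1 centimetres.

0.6 centimetres

Truncating at 7 decimal places can drop up to a full unit in the last place, so the longitude may be off by as much as 1e-07°.
At latitude 55.2496° a degree of longitude spans 110570 m × cos 55.2496° = 110570 × 0.5700 ≈ 63025.2 m.
Maximum E–W displacement: 1e-07 × 63025.2 = 0.00630252 m.
That is 0.00630252 m = 0.63025 cm.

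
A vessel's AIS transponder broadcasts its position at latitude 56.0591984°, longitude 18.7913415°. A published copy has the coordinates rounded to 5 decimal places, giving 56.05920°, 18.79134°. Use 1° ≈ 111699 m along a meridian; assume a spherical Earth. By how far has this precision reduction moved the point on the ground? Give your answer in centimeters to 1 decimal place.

The latitude changed by -0.0000016° and the longitude by +0.0000015°.
N–S: -0.0000016° × 111699 m/° = -0.178718 m.
E–W at 56.0592°: 0.0000015° × 111699 × cos 56.0592° = 0.0000015 × 111699 × 0.5583 ≈ 0.0935484 m.
Distance: √(0.178718² + 0.0935484²) ≈ 0.201721 m.
That is 0.201721 m = 20.172 cm.

20.2 centimeters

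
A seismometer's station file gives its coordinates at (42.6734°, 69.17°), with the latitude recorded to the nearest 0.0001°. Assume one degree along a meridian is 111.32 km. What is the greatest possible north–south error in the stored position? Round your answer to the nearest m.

6 m

Rounding to 4 decimal places leaves the latitude within ±5e-05° of the true value.
North–south distance: 5e-05° × 111320 m/° = 5.566 m.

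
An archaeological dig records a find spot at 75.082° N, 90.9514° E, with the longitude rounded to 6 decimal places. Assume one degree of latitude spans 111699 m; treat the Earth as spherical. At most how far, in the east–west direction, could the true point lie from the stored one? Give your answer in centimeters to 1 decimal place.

1.4 centimeters

Rounding to 6 decimal places leaves the longitude within ±5e-07° of the true value.
At latitude 75.082° a degree of longitude spans 111699 m × cos 75.082° = 111699 × 0.2574 ≈ 28755.4 m.
East–west error: 5e-07° × 28755.4 m/° ≈ 0.0143777 m.
That is 0.0143777 m = 1.4378 cm.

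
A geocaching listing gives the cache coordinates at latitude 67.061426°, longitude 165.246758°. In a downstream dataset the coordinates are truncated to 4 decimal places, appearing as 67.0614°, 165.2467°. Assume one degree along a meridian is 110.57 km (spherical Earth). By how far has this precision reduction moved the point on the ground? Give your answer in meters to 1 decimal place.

3.8 meters

Δlat = 67.061426 − 67.0614 = +0.000026°; Δlon = 165.246758 − 165.2467 = +0.000058°.
North–south shift: 0.000026 × 110570 = 2.87482 m.
E–W at 67.0614°: 0.000058° × 110570 × cos 67.0614° = 0.000058 × 110570 × 0.3897 ≈ 2.49945 m.
Hypotenuse of the two orthogonal shifts: √(2.87482² + 2.49945²) = 3.80944 m.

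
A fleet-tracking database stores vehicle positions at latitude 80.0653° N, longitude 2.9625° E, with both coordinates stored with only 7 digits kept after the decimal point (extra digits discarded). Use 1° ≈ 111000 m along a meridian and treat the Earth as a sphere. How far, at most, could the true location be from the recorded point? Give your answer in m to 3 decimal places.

Truncating at 7 decimal places can drop up to a full unit in the last place, so each coordinate may be off by as much as 1e-07°.
N–S: 1e-07° × 111000 m/° = 0.0111 m.
East–west component at 80.0653°: 1e-07° × 111000 × cos 80.0653° ≈ 1e-07 × 19150.4 ≈ 0.00191504 m.
Worst case both components are at the extreme and orthogonal: √(0.0111² + 0.00191504²) ≈ 0.011264 m.

0.011 m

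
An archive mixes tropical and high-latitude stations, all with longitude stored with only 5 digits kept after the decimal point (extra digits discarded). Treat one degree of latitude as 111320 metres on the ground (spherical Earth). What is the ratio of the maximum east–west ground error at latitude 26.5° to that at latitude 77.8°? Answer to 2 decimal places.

Truncating at 5 decimal places can drop up to a full unit in the last place, so the longitude may be off by as much as 1e-05°.
Error at 26.5° = 1e-05° × 111320 × cos 26.5° ≈ 1.1132 × 0.8949 = 0.99624 m.
At 77.8°: 1e-05° × 111320 × cos 77.8° = 1e-05 × 111320 × 0.2113 ≈ 0.23525 m.
Ratio: 0.99624 / 0.23525 = cos 26.5° / cos 77.8° ≈ 4.2349.

4.23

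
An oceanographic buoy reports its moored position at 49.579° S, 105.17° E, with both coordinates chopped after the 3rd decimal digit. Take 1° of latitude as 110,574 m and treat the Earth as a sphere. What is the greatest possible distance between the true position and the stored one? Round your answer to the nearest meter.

Truncating at 3 decimal places can drop up to a full unit in the last place, so each coordinate may be off by as much as 0.001°.
N–S: 0.001° × 110574 m/° = 110.574 m.
East–west component at 49.579°: 0.001° × 110574 × cos 49.579° ≈ 0.001 × 71696.1 ≈ 71.6961 m.
Worst case both components are at the extreme and orthogonal: √(110.574² + 71.6961²) ≈ 131.784 m.

132 meters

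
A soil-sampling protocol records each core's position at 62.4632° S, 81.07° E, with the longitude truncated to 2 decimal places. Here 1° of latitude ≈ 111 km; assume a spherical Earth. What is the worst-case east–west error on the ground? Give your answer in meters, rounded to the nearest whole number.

513 meters

Truncating at 2 decimal places can drop up to a full unit in the last place, so the longitude may be off by as much as 0.01°.
One degree of longitude at 62.4632° is 111000 × cos 62.4632° ≈ 111000 × 0.4623 = 51317.3 m.
East–west error: 0.01° × 51317.3 m/° ≈ 513.173 m.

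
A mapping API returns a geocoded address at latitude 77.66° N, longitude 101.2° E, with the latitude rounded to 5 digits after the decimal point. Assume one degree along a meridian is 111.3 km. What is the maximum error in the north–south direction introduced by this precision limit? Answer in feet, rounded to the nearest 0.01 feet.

Rounding to 5 decimal places leaves the latitude within ±5e-06° of the true value.
So the N–S error is at most 5e-06 × 111300 = 0.5565 m.
Converting: 0.5565 m × 3.2808 ft/m ≈ 1.8258 ft.

1.83 feet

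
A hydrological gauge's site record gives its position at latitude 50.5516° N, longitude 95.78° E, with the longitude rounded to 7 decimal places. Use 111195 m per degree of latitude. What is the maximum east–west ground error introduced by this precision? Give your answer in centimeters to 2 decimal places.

Rounding to 7 decimal places leaves the longitude within ±5e-08° of the true value.
At latitude 50.5516° a degree of longitude spans 111195 m × cos 50.5516° = 111195 × 0.6354 ≈ 70651.4 m.
So at most 5e-08° × 70651.4 ≈ 0.00353257 m east–west.
That is 0.00353257 m = 0.35326 cm.

0.35 centimeters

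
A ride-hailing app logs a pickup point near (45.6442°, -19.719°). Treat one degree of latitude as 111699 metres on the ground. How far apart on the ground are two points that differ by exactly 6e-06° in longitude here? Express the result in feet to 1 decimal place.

6e-06° of longitude at 45.6442° is 6e-06 × 111699 × cos 45.6442° ≈ 6e-06 × 78090.1 = 0.468541 m.
Converting: 0.468541 m × 3.2808 ft/m ≈ 1.5372 ft.

1.5 feet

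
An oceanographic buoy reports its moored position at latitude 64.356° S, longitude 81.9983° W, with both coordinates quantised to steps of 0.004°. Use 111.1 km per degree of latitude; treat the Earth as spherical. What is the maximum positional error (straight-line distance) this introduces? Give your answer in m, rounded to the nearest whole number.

With a 0.004° grid the true value lies within half a step, ±0.004°/2 = ±0.002°, of the stored one.
Latitude error → 0.002 × 111100 = 222.2 m along the meridian.
Longitude error → 0.002 × 111100 × cos 64.356° = 0.002 × 111100 × 0.4328 ≈ 96.1633 m.
The two errors are perpendicular, so the maximum displacement is √(222.2² + 96.1633²) ≈ 242.116 m.

242 m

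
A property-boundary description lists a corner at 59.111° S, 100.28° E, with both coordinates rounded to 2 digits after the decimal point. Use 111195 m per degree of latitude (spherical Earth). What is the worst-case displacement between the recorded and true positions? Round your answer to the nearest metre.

625 metres

Rounding to 2 decimal places leaves each coordinate within ±0.005° of the true value.
N–S: 0.005° × 111195 m/° = 555.975 m.
Longitude error → 0.005 × 111195 × cos 59.111° = 0.005 × 111195 × 0.5134 ≈ 285.425 m.
The two errors are perpendicular, so the maximum displacement is √(555.975² + 285.425²) ≈ 624.96 m.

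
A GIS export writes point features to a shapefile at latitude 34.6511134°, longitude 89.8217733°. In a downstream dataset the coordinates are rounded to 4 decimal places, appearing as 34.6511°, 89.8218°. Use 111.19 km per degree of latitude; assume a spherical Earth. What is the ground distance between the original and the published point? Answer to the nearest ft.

9 ft

Δlat = 34.6511134 − 34.6511 = +0.0000134°; Δlon = 89.8217733 − 89.8218 = -0.0000267°.
N–S: 0.0000134° × 111190 m/° = 1.48995 m.
East–west at this latitude: -0.0000267° × 111190 × cos 34.6511° ≈ -0.0000267 × 91468.2 = -2.4422 m.
Hypotenuse of the two orthogonal shifts: √(1.48995² + 2.4422²) = 2.86082 m.
In feet: 2.86082 m ÷ 0.3048 ≈ 9.3859 ft.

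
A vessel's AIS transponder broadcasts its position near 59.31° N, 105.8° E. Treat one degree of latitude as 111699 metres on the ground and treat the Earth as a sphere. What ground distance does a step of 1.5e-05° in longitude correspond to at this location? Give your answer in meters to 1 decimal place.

1.5e-05° of longitude at 59.31° is 1.5e-05 × 111699 × cos 59.31° ≈ 1.5e-05 × 57010.4 = 0.855156 m.

0.9 meters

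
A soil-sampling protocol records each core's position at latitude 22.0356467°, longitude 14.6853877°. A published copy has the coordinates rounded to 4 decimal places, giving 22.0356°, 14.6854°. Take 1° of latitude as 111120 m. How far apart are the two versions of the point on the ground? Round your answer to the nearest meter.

Δlat = 22.0356467 − 22.0356 = +0.0000467°; Δlon = 14.6853877 − 14.6854 = -0.0000123°.
North–south shift: 0.0000467 × 111120 = 5.1893 m.
East–west at this latitude: -0.0000123° × 111120 × cos 22.0356° ≈ -0.0000123 × 103003 = -1.26693 m.
Distance: √(5.1893² + 1.26693²) ≈ 5.34172 m.

5 meters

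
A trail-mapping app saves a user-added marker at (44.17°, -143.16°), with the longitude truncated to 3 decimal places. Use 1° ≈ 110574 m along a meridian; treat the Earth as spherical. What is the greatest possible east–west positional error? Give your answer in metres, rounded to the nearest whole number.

Truncating at 3 decimal places can drop up to a full unit in the last place, so the longitude may be off by as much as 0.001°.
One degree of longitude at 44.17° is 110574 × cos 44.17° ≈ 110574 × 0.7173 = 79312 m.
So at most 0.001° × 79312 ≈ 79.312 m east–west.

79 metres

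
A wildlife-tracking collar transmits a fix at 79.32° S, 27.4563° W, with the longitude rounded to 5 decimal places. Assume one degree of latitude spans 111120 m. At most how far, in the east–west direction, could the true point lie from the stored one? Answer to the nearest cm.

Rounding to 5 decimal places leaves the longitude within ±5e-06° of the true value.
One degree of longitude at 79.32° is 111120 × cos 79.32° ≈ 111120 × 0.1853 = 20593.2 m.
East–west error: 5e-06° × 20593.2 m/° ≈ 0.102966 m.
That is 0.102966 m = 10.297 cm.

10 cm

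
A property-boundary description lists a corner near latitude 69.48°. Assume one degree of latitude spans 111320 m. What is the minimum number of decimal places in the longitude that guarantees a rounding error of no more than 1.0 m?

5 decimal places

At 69.48° one degree of longitude covers 111320 × cos 69.48° ≈ 111320 × 0.3505 ≈ 39021.5 m.
N decimal places → at most half a unit in the last place, 0.5 × 10⁻ᴺ° = 39021.5/2 × 10⁻ᴺ m.
Need 0.5 × 39021.5 × 10⁻ᴺ ≤ 1.0 → 10⁻ᴺ ≤ 5.125e-05, so N ≥ 4.29.
N = 4 would give 1.95 m (too coarse); N = 5 gives 0.195 m ≤ 1.0 m.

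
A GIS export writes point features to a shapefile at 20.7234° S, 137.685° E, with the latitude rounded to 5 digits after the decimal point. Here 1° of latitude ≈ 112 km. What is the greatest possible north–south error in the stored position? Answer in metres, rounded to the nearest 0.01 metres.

Rounding to 5 decimal places leaves the latitude within ±5e-06° of the true value.
Along the meridian that is 5e-06° × 112000 m/° = 0.56 m.

0.56 metres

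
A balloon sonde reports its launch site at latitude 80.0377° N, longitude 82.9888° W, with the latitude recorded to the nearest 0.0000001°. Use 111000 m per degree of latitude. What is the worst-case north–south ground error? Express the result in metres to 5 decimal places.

Rounding to 7 decimal places leaves the latitude within ±5e-08° of the true value.
Along the meridian that is 5e-08° × 111000 m/° = 0.00555 m.

0.00555 metres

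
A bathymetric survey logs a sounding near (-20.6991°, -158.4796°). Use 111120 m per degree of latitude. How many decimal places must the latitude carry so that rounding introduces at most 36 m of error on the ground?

4 decimal places

One degree of latitude covers 111120 m.
With N decimal places the half-ulp bound is 0.5·10⁻ᴺ°, or 0.5·10⁻ᴺ × 111120 m on the ground.
Need 0.5 × 111120 × 10⁻ᴺ ≤ 36 → 10⁻ᴺ ≤ 6.479e-04, so N ≥ 3.19.
So 4 decimal places suffice (5.56 m); 3 would allow up to 55.6 m.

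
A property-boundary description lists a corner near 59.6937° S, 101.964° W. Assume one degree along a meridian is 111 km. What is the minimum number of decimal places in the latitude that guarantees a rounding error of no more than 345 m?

One degree of latitude covers 111000 m.
N decimal places → at most half a unit in the last place, 0.5 × 10⁻ᴺ° = 111000/2 × 10⁻ᴺ m.
Need 0.5 × 111000 × 10⁻ᴺ ≤ 345 → 10⁻ᴺ ≤ 6.216e-03, so N ≥ 2.21.
At 2 places the error can reach 555 m, but 3 places keeps it to 55.5 m.

3 decimal places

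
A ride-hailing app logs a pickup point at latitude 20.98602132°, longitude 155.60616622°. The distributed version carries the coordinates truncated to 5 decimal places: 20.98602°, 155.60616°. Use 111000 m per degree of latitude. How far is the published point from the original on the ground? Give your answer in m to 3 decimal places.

Δlat = 20.98602132 − 20.98602 = +0.00000132°; Δlon = 155.60616622 − 155.60616 = +0.00000622°.
N–S: 0.00000132° × 111000 m/° = 0.14652 m.
East–west at this latitude: 0.00000622° × 111000 × cos 20.986° ≈ 0.00000622 × 103637 = 0.644623 m.
Combined displacement = (0.14652² + 0.644623²)^½ ≈ 0.661065 m.

0.661 m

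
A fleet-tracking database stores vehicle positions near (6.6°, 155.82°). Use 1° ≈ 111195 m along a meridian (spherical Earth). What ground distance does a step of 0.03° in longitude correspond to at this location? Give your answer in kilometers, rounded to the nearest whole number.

3 kilometers

One degree of longitude here spans 111195 × cos 6.6° = 111195 × 0.9934 ≈ 110458 m; 0.03° of that is 3313.74 m.
That is 3313.74 m = 3.3137 km.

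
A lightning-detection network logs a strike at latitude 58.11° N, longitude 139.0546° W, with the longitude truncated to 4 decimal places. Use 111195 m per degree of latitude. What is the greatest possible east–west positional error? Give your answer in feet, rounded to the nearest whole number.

19 feet

Truncating at 4 decimal places can drop up to a full unit in the last place, so the longitude may be off by as much as 0.0001°.
Parallels shrink by cos φ, so at 58.11° a degree of longitude is 111195 × 0.5283 ≈ 58743.2 m.
East–west error: 0.0001° × 58743.2 m/° ≈ 5.87432 m.
In feet: 5.87432 m ÷ 0.3048 ≈ 19.273 ft.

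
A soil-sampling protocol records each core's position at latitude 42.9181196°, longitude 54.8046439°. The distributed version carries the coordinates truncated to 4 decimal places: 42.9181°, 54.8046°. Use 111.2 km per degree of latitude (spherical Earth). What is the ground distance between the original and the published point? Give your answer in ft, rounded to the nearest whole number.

Δlat = 42.9181196 − 42.9181 = +0.0000196°; Δlon = 54.8046439 − 54.8046 = +0.0000439°.
N–S: 0.0000196° × 111200 m/° = 2.17952 m.
East–west at this latitude: 0.0000439° × 111200 × cos 42.9181° ≈ 0.0000439 × 81434.9 = 3.57499 m.
Hypotenuse of the two orthogonal shifts: √(2.17952² + 3.57499²) = 4.18699 m.
In feet: 4.18699 m ÷ 0.3048 ≈ 13.737 ft.

14 ft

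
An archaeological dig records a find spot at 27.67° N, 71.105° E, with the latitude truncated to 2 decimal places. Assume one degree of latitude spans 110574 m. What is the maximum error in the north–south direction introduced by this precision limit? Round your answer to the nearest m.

1106 m

Truncating at 2 decimal places can drop up to a full unit in the last place, so the latitude may be off by as much as 0.01°.
Along the meridian that is 0.01° × 110574 m/° = 1105.74 m.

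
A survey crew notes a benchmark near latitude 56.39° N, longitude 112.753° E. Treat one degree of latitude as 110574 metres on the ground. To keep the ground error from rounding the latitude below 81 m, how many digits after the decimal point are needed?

One degree of latitude covers 110574 m.
Rounding to N decimal places gives at most 0.5 × 10⁻ᴺ degrees of error, i.e. 0.5 × 10⁻ᴺ × 110574 m.
Need 0.5 × 110574 × 10⁻ᴺ ≤ 81 → 10⁻ᴺ ≤ 1.465e-03, so N ≥ 2.83.
So 3 decimal places suffice (55.3 m); 2 would allow up to 553 m.

3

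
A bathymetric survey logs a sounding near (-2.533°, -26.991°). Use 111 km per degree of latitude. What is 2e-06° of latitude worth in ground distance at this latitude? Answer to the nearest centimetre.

22 centimetres

Along a meridian 2e-06° is 2e-06 × 111000 = 0.222 m.
That is 0.222 m = 22.2 cm.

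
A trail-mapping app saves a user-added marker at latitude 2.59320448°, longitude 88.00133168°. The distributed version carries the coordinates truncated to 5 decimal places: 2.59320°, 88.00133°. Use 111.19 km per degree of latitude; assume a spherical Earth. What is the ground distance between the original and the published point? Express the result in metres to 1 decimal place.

The latitude changed by +0.00000448° and the longitude by +0.00000168°.
N–S: 0.00000448° × 111190 m/° = 0.498131 m.
E–W at 2.5932°: 0.00000168° × 111190 × cos 2.5932° = 0.00000168 × 111190 × 0.9990 ≈ 0.186608 m.
Distance: √(0.498131² + 0.186608²) ≈ 0.531937 m.

0.5 metres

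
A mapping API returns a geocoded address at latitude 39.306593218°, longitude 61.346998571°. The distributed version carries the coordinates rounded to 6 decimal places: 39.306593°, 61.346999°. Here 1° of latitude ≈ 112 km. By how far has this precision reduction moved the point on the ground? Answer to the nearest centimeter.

4 centimeters

The latitude changed by +0.000000218° and the longitude by -0.000000429°.
N–S: 0.000000218° × 112000 m/° = 0.024416 m.
East–west at this latitude: -0.000000429° × 112000 × cos 39.3066° ≈ -0.000000429 × 86661.9 = -0.037178 m.
Hypotenuse of the two orthogonal shifts: √(0.024416² + 0.037178²) = 0.0444786 m.
That is 0.0444786 m = 4.4479 cm.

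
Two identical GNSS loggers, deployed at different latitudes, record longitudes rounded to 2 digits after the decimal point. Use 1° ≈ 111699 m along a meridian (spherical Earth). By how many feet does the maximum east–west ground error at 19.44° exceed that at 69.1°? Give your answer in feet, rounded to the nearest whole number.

Rounding to 2 decimal places leaves the longitude within ±0.005° of the true value.
Error at 19.44° = 0.005° × 111699 × cos 19.44° ≈ 558.5 × 0.9430 = 526.66 m.
At 69.1°: 0.005° × 111699 × cos 69.1° = 0.005 × 111699 × 0.3567 ≈ 199.24 m.
Difference: 526.66 − 199.24 = 327.42 m.
Converting: 327.419 m × 3.2808 ft/m ≈ 1074.2 ft.

1074 feet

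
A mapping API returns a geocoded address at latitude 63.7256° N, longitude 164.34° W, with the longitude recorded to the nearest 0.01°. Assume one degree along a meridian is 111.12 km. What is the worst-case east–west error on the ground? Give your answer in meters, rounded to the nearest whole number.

Rounding to 2 decimal places leaves the longitude within ±0.005° of the true value.
One degree of longitude at 63.7256° is 111120 × cos 63.7256° ≈ 111120 × 0.4427 = 49189.6 m.
So at most 0.005° × 49189.6 ≈ 245.948 m east–west.

246 meters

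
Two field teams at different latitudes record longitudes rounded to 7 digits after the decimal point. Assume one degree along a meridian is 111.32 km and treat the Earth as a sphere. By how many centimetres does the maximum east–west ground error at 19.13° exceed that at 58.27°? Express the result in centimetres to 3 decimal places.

Rounding to 7 decimal places leaves the longitude within ±5e-08° of the true value.
Error at 19.13° = 5e-08° × 111320 × cos 19.13° ≈ 0.005566 × 0.9448 = 0.0052586 m.
Error at 58.27° = 5e-08° × 111320 × cos 58.27° ≈ 0.005566 × 0.5259 = 0.0029273 m.
Difference: 0.0052586 − 0.0029273 = 0.0023314 m.
That is 0.00233138 m = 0.23314 cm.

0.233 centimetres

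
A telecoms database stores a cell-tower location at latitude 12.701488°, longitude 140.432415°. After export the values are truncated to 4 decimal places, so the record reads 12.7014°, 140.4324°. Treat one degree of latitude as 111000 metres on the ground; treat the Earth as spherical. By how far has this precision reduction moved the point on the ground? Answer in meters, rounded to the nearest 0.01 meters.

9.90 meters

Δlat = 12.701488 − 12.7014 = +0.000088°; Δlon = 140.432415 − 140.4324 = +0.000015°.
N–S: 0.000088° × 111000 m/° = 9.768 m.
E–W at 12.7014°: 0.000015° × 111000 × cos 12.7014° = 0.000015 × 111000 × 0.9755 ≈ 1.62426 m.
Distance: √(9.768² + 1.62426²) ≈ 9.90212 m.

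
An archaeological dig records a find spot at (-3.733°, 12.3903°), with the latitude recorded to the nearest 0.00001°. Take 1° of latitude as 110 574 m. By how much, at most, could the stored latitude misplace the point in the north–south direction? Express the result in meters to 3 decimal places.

Rounding to 5 decimal places leaves the latitude within ±5e-06° of the true value.
So the N–S error is at most 5e-06 × 110574 = 0.55287 m.

0.553 meters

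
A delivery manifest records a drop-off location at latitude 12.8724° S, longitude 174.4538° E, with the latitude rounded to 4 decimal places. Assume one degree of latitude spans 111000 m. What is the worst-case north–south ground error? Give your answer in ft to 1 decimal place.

18.2 ft

Rounding to 4 decimal places leaves the latitude within ±5e-05° of the true value.
Along the meridian that is 5e-05° × 111000 m/° = 5.55 m.
In feet: 5.55 m ÷ 0.3048 ≈ 18.209 ft.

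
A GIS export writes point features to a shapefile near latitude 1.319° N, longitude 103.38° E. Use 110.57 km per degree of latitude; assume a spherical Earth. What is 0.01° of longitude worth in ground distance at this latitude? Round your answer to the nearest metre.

At 1.319° a degree of longitude is 110570 × cos 1.319° ≈ 110541 m, so 0.01° corresponds to 1105.41 m.

1105 metres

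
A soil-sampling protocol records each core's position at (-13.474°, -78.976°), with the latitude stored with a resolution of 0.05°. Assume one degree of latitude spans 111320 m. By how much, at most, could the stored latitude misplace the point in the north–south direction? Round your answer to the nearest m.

With a 0.05° grid the true value lies within half a step, ±0.05°/2 = ±0.025°, of the stored one.
North–south distance: 0.025° × 111320 m/° = 2783 m.

2783 m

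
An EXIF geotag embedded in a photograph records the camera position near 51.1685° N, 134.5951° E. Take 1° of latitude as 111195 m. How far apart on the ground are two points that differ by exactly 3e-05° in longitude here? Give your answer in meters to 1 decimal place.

2.1 meters

At 51.1685° a degree of longitude is 111195 × cos 51.1685° ≈ 69722.8 m, so 3e-05° corresponds to 2.09169 m.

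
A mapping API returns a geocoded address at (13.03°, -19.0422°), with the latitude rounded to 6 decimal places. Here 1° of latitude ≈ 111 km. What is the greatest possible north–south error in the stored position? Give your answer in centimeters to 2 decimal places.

5.55 centimeters

Rounding to 6 decimal places leaves the latitude within ±5e-07° of the true value.
Along the meridian that is 5e-07° × 111000 m/° = 0.0555 m.
That is 0.0555 m = 5.55 cm.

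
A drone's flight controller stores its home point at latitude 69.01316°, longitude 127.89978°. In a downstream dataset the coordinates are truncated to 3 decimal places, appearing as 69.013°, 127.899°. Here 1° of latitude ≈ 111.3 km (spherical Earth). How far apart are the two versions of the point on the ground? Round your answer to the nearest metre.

Δlat = 69.01316 − 69.013 = +0.00016°; Δlon = 127.89978 − 127.899 = +0.00078°.
N–S: 0.00016° × 111300 m/° = 17.808 m.
E–W at 69.013°: 0.00078° × 111300 × cos 69.013° = 0.00078 × 111300 × 0.3582 ≈ 31.093 m.
Distance: √(17.808² + 31.093²) ≈ 35.8315 m.

36 metres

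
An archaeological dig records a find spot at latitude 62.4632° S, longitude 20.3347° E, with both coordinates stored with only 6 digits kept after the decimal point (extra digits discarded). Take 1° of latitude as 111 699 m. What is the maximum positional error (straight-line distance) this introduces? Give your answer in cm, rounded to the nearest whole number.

12 cm

Truncating at 6 decimal places can drop up to a full unit in the last place, so each coordinate may be off by as much as 1e-06°.
N–S: 1e-06° × 111699 m/° = 0.111699 m.
E–W at 62.4632°: 1e-06° × 111699 × cos 62.4632° = 1e-06 × 111699 × 0.4623 ≈ 0.0516405 m.
The two errors are perpendicular, so the maximum displacement is √(0.111699² + 0.0516405²) ≈ 0.123059 m.
That is 0.123059 m = 12.306 cm.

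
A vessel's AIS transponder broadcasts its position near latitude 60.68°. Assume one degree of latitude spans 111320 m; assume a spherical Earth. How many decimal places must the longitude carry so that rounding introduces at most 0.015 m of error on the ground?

7

At 60.68° one degree of longitude covers 111320 × cos 60.68° ≈ 111320 × 0.4897 ≈ 54511.9 m.
Rounding to N decimal places gives at most 0.5 × 10⁻ᴺ degrees of error, i.e. 0.5 × 10⁻ᴺ × 54511.9 m.
Need 0.5 × 54511.9 × 10⁻ᴺ ≤ 0.015 → 10⁻ᴺ ≤ 5.503e-07, so N ≥ 6.26.
At 6 places the error can reach 0.0273 m, but 7 places keeps it to 0.00273 m.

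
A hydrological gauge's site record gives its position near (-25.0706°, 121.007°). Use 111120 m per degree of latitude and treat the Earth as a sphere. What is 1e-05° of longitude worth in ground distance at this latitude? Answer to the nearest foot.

3 feet

At 25.0706° a degree of longitude is 111120 × cos 25.0706° ≈ 100651 m, so 1e-05° corresponds to 1.00651 m.
Converting: 1.00651 m × 3.2808 ft/m ≈ 3.3022 ft.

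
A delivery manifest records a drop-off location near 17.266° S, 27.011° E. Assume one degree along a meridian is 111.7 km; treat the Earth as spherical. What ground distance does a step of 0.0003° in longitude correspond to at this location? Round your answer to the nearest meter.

0.0003° of longitude at 17.266° is 0.0003 × 111700 × cos 17.266° ≈ 0.0003 × 106666 = 31.9999 m.

32 meters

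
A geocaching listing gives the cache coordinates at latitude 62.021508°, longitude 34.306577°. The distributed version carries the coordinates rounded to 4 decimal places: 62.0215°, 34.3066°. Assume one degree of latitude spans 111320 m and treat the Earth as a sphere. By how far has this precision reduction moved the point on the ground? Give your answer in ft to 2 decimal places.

4.91 ft

Δlat = 62.021508 − 62.0215 = +0.000008°; Δlon = 34.306577 − 34.3066 = -0.000023°.
North–south shift: 0.000008 × 111320 = 0.89056 m.
E–W at 62.0215°: -0.000023° × 111320 × cos 62.0215° = -0.000023 × 111320 × 0.4691 ≈ -1.20117 m.
Hypotenuse of the two orthogonal shifts: √(0.89056² + 1.20117²) = 1.49529 m.
In feet: 1.49529 m ÷ 0.3048 ≈ 4.9058 ft.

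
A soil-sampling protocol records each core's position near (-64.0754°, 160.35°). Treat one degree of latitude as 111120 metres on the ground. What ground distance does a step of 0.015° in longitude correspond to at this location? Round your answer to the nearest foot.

0.015° of longitude at 64.0754° is 0.015 × 111120 × cos 64.0754° ≈ 0.015 × 48580.3 = 728.705 m.
Converting: 728.705 m × 3.2808 ft/m ≈ 2390.8 ft.

2391 feet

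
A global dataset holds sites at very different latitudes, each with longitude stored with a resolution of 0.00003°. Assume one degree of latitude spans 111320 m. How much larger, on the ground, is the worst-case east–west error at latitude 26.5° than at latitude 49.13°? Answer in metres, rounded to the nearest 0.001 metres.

0.402 metres

With a 0.00003° grid the true value lies within half a step, ±0.00003°/2 = ±1.5e-05°, of the stored one.
At 26.5°: 1.5e-05° × 111320 × cos 26.5° = 1.5e-05 × 111320 × 0.8949 ≈ 1.4944 m.
Error at 49.13° = 1.5e-05° × 111320 × cos 49.13° ≈ 1.6698 × 0.6543 = 1.0926 m.
So the lower-latitude error exceeds the higher by 1.4944 − 1.0926 = 0.40174 m.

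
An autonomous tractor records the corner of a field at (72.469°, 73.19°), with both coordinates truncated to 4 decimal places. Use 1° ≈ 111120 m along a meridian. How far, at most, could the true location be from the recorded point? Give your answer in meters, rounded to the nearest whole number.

12 meters

Truncating at 4 decimal places can drop up to a full unit in the last place, so each coordinate may be off by as much as 0.0001°.
Latitude error → 0.0001 × 111120 = 11.112 m along the meridian.
Longitude error → 0.0001 × 111120 × cos 72.469° = 0.0001 × 111120 × 0.3012 ≈ 3.34718 m.
Combining orthogonally: (11.112² + 3.34718²)^½ ≈ 11.6052 m.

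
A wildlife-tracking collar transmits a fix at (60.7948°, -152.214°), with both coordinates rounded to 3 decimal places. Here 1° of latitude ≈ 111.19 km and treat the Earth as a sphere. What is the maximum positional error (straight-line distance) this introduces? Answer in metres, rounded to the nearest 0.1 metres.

Rounding to 3 decimal places leaves each coordinate within ±0.0005° of the true value.
North–south component: 0.0005° × 111190 = 55.595 m.
E–W at 60.7948°: 0.0005° × 111190 × cos 60.7948° = 0.0005 × 111190 × 0.4879 ≈ 27.127 m.
Combining orthogonally: (55.595² + 27.127²)^½ ≈ 61.8601 m.

61.9 metres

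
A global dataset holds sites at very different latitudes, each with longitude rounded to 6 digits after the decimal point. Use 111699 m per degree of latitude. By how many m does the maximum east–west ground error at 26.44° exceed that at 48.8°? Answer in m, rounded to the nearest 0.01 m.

Rounding to 6 decimal places leaves the longitude within ±5e-07° of the true value.
Error at 26.44° = 5e-07° × 111699 × cos 26.44° ≈ 0.055849 × 0.8954 = 0.050008 m.
Error at 48.8° = 5e-07° × 111699 × cos 48.8° ≈ 0.055849 × 0.6587 = 0.036787 m.
So the lower-latitude error exceeds the higher by 0.050008 − 0.036787 = 0.01322 m.

0.01 m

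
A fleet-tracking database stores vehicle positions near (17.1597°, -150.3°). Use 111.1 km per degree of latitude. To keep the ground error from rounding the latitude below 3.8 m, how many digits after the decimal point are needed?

5 decimal places

One degree of latitude covers 111100 m.
N decimal places → at most half a unit in the last place, 0.5 × 10⁻ᴺ° = 111100/2 × 10⁻ᴺ m.
Need 0.5 × 111100 × 10⁻ᴺ ≤ 3.8 → 10⁻ᴺ ≤ 6.841e-05, so N ≥ 4.16.
N = 4 would give 5.56 m (too coarse); N = 5 gives 0.555 m ≤ 3.8 m.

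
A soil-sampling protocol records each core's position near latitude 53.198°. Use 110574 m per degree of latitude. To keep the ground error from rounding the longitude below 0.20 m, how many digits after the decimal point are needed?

6 decimal places

At 53.198° one degree of longitude covers 110574 × cos 53.198° ≈ 110574 × 0.5991 ≈ 66239.5 m.
Rounding to N decimal places gives at most 0.5 × 10⁻ᴺ degrees of error, i.e. 0.5 × 10⁻ᴺ × 66239.5 m.
Setting 33119.8 × 10⁻ᴺ ≤ 0.20 gives 10ᴺ ≥ 1.656e+05, i.e. N ≥ 5.22.
So 6 decimal places suffice (0.0331 m); 5 would allow up to 0.331 m.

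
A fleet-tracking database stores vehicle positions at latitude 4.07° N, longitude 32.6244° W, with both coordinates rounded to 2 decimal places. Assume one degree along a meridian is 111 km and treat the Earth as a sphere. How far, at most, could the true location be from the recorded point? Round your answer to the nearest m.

Rounding to 2 decimal places leaves each coordinate within ±0.005° of the true value.
N–S: 0.005° × 111000 m/° = 555 m.
E–W at 4.07°: 0.005° × 111000 × cos 4.07° = 0.005 × 111000 × 0.9975 ≈ 553.6 m.
Worst case both components are at the extreme and orthogonal: √(555² + 553.6²) ≈ 783.899 m.

784 m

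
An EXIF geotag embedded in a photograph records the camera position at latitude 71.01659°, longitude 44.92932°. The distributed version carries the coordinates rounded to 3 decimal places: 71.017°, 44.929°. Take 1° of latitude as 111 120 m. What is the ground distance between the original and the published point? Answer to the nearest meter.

Δlat = 71.01659 − 71.017 = -0.00041°; Δlon = 44.92932 − 44.929 = +0.00032°.
N–S: -0.00041° × 111120 m/° = -45.5592 m.
E–W at 71.017°: 0.00032° × 111120 × cos 71.017° = 0.00032 × 111120 × 0.3253 ≈ 11.5667 m.
Hypotenuse of the two orthogonal shifts: √(45.5592² + 11.5667²) = 47.0046 m.

47 meters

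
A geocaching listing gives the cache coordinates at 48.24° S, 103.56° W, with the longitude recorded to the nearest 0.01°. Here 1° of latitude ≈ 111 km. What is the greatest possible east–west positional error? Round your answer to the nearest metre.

Rounding to 2 decimal places leaves the longitude within ±0.005° of the true value.
One degree of longitude at 48.24° is 111000 × cos 48.24° ≈ 111000 × 0.6660 = 73927.3 m.
Maximum E–W displacement: 0.005 × 73927.3 = 369.637 m.

370 metres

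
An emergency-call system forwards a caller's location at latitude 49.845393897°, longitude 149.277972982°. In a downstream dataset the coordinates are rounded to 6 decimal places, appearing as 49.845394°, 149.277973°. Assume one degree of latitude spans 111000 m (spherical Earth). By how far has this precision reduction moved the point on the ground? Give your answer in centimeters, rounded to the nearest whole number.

Δlat = 49.845393897 − 49.845394 = -0.000000103°; Δlon = 149.277972982 − 149.277973 = -0.000000018°.
North–south shift: -0.000000103 × 111000 = -0.011433 m.
E–W at 49.8454°: -0.000000018° × 111000 × cos 49.8454° = -0.000000018 × 111000 × 0.6449 ≈ -0.00128842 m.
Combined displacement = (0.011433² + 0.00128842²)^½ ≈ 0.0115054 m.
That is 0.0115054 m = 1.1505 cm.

1 centimeters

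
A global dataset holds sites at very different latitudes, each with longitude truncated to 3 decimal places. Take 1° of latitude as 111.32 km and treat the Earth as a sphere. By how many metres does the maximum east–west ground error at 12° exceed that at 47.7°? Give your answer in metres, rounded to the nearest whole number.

Truncating at 3 decimal places can drop up to a full unit in the last place, so the longitude may be off by as much as 0.001°.
At 12°: 0.001° × 111320 × cos 12° = 0.001 × 111320 × 0.9781 ≈ 108.89 m.
Error at 47.7° = 0.001° × 111320 × cos 47.7° ≈ 111.32 × 0.6730 = 74.92 m.
So the lower-latitude error exceeds the higher by 108.89 − 74.92 = 33.968 m.

34 metres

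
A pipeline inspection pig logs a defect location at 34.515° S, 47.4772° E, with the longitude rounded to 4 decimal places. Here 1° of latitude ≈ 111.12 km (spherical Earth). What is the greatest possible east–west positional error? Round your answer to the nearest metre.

Rounding to 4 decimal places leaves the longitude within ±5e-05° of the true value.
At latitude 34.515° a degree of longitude spans 111120 m × cos 34.515° = 111120 × 0.8240 ≈ 91560.4 m.
So at most 5e-05° × 91560.4 ≈ 4.57802 m east–west.

5 metres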